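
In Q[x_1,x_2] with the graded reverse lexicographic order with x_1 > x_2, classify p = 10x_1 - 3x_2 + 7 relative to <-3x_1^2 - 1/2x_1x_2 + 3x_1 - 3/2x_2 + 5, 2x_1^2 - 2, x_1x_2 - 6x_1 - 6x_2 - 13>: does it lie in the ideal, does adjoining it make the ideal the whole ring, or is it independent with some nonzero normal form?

First compute the reduced Gröbner basis of I by Buchberger's algorithm.
f_1 = -3x_1^2 - 1/2x_1x_2 + 3x_1 - 3/2x_2 + 5, LT = x_1^2.
f_2 = 2x_1^2 - 2, LT = x_1^2.
f_3 = x_1x_2 - 6x_1 - 6x_2 - 13, LT = x_1x_2.

S(f_1,f_2): lcm = x_1^2. S = 1/6x_1x_2 - x_1 + 1/2x_2 - 2/3.
  reduce S modulo (f_1, f_2, f_3):
  remainder 3/2x_2 + 3/2 ≠ 0; add h_4 = 3/2x_2 + 3/2 to the basis.

S(f_1,f_3): lcm = x_1^2x_2. S = 1/6x_1x_2^2 + 6x_1^2 + 5x_1x_2 + 1/2x_2^2 + 13x_1 - 5/3x_2.
  reduce S modulo (f_1, f_2, f_3, h_4):
  remainder 49x_1 + 49 ≠ 0; add h_5 = 49x_1 + 49 to the basis.

The other S-polynomials (S(f_2,f_3), S(f_1,h_4), S(f_2,h_4), S(f_3,h_4), S(f_1,h_5), S(f_2,h_5), S(f_3,h_5), S(h_4,h_5)) all reduce to 0 modulo the current basis, so we have a Gröbner basis.
Inter-reduce: drop elements whose leading term is divisible by another's, tail-reduce, and make monic.
Reduced Gröbner basis: {x_1 + 1, x_2 + 1}.
Label its elements g_1 = x_1 + 1, g_2 = x_2 + 1.

Reduce p = 10x_1 - 3x_2 + 7 modulo G:
  leading term x_1: subtract (10)·g_1 from 10x_1 - 3x_2 + 7 → -3x_2 - 3
  leading term x_2: subtract (-3)·g_2 from -3x_2 - 3 → 0
  normal form = 0.
Since the normal form is 0, p ∈ I.

10x_1 - 3x_2 + 7 lies in I (it reduces to 0).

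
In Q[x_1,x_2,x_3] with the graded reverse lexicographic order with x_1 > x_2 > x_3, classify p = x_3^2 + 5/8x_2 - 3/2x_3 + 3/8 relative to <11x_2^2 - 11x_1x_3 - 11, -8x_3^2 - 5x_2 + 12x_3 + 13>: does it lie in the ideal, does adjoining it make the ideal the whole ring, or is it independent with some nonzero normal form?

First compute the reduced Gröbner basis of I by Buchberger's algorithm.
f_1 = 11x_2^2 - 11x_1x_3 - 11, LT = x_2^2.
f_2 = -8x_3^2 - 5x_2 + 12x_3 + 13, LT = x_3^2.

The S-polynomials (S(f_1,f_2)) all reduce to 0 modulo the current basis, so we have a Gröbner basis.
Inter-reduce: drop elements whose leading term is divisible by another's, tail-reduce, and make monic.
Reduced Gröbner basis: {x_2^2 - x_1x_3 - 1, x_3^2 + 5/8x_2 - 3/2x_3 - 13/8}.
Label its elements g_1 = x_2^2 - x_1x_3 - 1, g_2 = x_3^2 + 5/8x_2 - 3/2x_3 - 13/8.

Reduce p = x_3^2 + 5/8x_2 - 3/2x_3 + 3/8 modulo G:
  leading term x_3^2: subtract (1)·g_2 from x_3^2 + 5/8x_2 - 3/2x_3 + 3/8 → 2
  leading term 1: no divisor's leading term divides it; move 2 to the remainder.
  normal form = 2.
The normal form is nonzero, so p ∉ I. Since p minus its normal form lies in I, I + (p) = I + (r) where r = 2; decide whether this ideal is the whole ring.
Here r = 2 is a nonzero constant, hence a unit: 1 ∈ I + (p), the Gröbner basis of I + (p) is {1}, and the enlarged system has no common solution — adjoining p is inconsistent.

Adjoining x_3^2 + 5/8x_2 - 3/2x_3 + 3/8 makes the ideal the whole ring: the system is inconsistent.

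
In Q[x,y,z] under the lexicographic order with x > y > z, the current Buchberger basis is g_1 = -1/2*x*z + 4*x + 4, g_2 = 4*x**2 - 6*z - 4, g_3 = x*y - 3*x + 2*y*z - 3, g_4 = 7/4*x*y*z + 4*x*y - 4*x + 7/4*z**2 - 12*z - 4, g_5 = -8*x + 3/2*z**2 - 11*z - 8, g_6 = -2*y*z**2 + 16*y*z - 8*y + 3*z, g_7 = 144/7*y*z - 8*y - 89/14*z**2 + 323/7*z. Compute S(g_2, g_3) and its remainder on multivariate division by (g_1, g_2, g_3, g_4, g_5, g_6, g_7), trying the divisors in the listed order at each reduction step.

S(g_2, g_3) = 3*x**2 - 2*x*y*z + 3*x - 3/2*y*z - y; remainder on division = -185/36*y + 569/576*z**2 - 587/288*z.

lcm(LM(g_2), LM(g_3)) = x**2*y.
S = (lcm/LT(g_2))·g_2 − (lcm/LT(g_3))·g_3 = 3*x**2 - 2*x*y*z + 3*x - 3/2*y*z - y.
Reduce S modulo (g_1, g_2, g_3, g_4, g_5, g_6, g_7) in that order:
  leading term x**2: subtract (3/4)·g_2 from 3*x**2 - 2*x*y*z + 3*x - 3/2*y*z - y → -2*x*y*z + 3*x - 3/2*y*z - y + 9/2*z + 3
  leading term x*y*z: subtract (4*y)·g_1 from -2*x*y*z + 3*x - 3/2*y*z - y + 9/2*z + 3 → -16*x*y + 3*x - 3/2*y*z - 17*y + 9/2*z + 3
  leading term x*y: subtract (-16)·g_3 from -16*x*y + 3*x - 3/2*y*z - 17*y + 9/2*z + 3 → -45*x + 61/2*y*z - 17*y + 9/2*z - 45
  leading term x: subtract (45/8)·g_5 from -45*x + 61/2*y*z - 17*y + 9/2*z - 45 → 61/2*y*z - 17*y - 135/16*z**2 + 531/8*z
  leading term y*z: subtract (427/288)·g_7 from 61/2*y*z - 17*y - 135/16*z**2 + 531/8*z → -185/36*y + 569/576*z**2 - 587/288*z
  leading term y: no divisor's leading term divides it; move -185/36*y to the remainder.
  leading term z**2: no divisor's leading term divides it; move 569/576*z**2 to the remainder.
  leading term z: no divisor's leading term divides it; move -587/288*z to the remainder.
The remainder -185/36*y + 569/576*z**2 - 587/288*z is nonzero, so it would be added as the next basis element.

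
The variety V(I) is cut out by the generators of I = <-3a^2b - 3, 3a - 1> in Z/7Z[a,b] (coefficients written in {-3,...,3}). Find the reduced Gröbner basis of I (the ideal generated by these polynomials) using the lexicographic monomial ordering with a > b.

f_1 = -3a^2b - 3, LT = a^2b.
f_2 = 3a - 1, LT = a.

S(f_1,f_2): lcm = a^2b. S = -2ab + 1.
  leading term ab: subtract (-3b)·f_2 from -2ab + 1 → -3b + 1
  leading term b: no divisor's leading term divides it; move -3b to the remainder.
  leading term 1: no divisor's leading term divides it; move 1 to the remainder.
  remainder -3b + 1 ≠ 0; add g_3 = -3b + 1 to the basis.

S(f_1,g_3): lcm = a^2b. S = -2a^2 + 1.
  leading term a^2: subtract (-3a)·f_2 from -2a^2 + 1 → -3a + 1
  leading term a: subtract (-1)·f_2 from -3a + 1 → 0
  remainder 0.

S(f_2,g_3): leading monomials are coprime, so the S-polynomial reduces to 0 (Buchberger's first criterion).
Every S-polynomial of the final basis reduces to 0, so we have a Gröbner basis.
Inter-reduce: drop elements whose leading term is divisible by another's, tail-reduce, and make monic.

G = {a + 2, b + 2}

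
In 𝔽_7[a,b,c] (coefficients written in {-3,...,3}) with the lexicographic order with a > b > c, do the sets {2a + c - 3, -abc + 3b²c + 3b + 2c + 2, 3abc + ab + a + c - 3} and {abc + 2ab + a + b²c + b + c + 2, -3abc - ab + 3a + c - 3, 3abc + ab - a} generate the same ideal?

Yes, the ideals are equal.

Two ideals are equal iff their reduced Gröbner bases coincide (the reduced basis is unique for a fixed ordering).
Buchberger on the first generating set:
f_1 = 2a + c - 3, LT = a.
f_2 = -abc + 3b²c + 3b + 2c + 2, LT = abc.
f_3 = 3abc + ab + a + c - 3, LT = abc.

S(f_1,f_2): lcm = abc. S = 3b²c - 3bc² + 2bc + 3b + 2c + 2.
  reduce S modulo (f_1, f_2, f_3):
  remainder 3b²c - 3bc² + 2bc + 3b + 2c + 2 ≠ 0; add g_4 = 3b²c - 3bc² + 2bc + 3b + 2c + 2 to the basis.

S(f_1,f_3): lcm = abc. S = 2ab + 2a - 3bc² + 2bc + 2c + 1.
  reduce S modulo (f_1, f_2, f_3, g_4):
  remainder -3bc² + bc + 3b + c - 3 ≠ 0; add g_5 = -3bc² + bc + 3b + c - 3 to the basis.

S(f_3,g_4): lcm = ab²c. S = -2ab² + abc² - 3abc - 3ab - 3ac - 3a - 2bc - b.
  reduce S modulo (f_1, f_2, f_3, g_4, g_5):
  remainder -3b² - bc + 2b - c² + 2c - 2 ≠ 0; add g_6 = -3b² - bc + 2b - c² + 2c - 2 to the basis.

S(f_2,g_6): lcm = ab²c. S = 2abc² + 3abc + 2ac³ + 3ac² - 3ac - 3b³c - 3b² - 2bc - 2b.
  reduce S modulo (f_1, f_2, f_3, g_4, g_5, g_6):
  remainder 2bc + b - c⁴ - 2c³ + 2c² - 2 ≠ 0; add g_7 = 2bc + b - c⁴ - 2c³ + 2c² - 2 to the basis.

S(g_4,g_6): lcm = b²c. S = bc² - bc + b + 2c³ + 3c² + 3.
  reduce S modulo (f_1, f_2, f_3, g_4, g_5, g_6, g_7):
  remainder 2c⁴ - c³ - c² - 2c - 1 ≠ 0; add g_8 = 2c⁴ - c³ - c² - 2c - 1 to the basis.

The other S-polynomials (S(f_2,f_3), S(f_1,g_4), S(f_2,g_4), S(f_1,g_5), S(f_2,g_5), S(f_3,g_5), S(g_4,g_5), S(f_1,g_6), S(f_3,g_6), S(g_5,g_6), S(f_1,g_7), S(f_2,g_7), S(f_3,g_7), S(g_4,g_7), S(g_5,g_7), S(g_6,g_7), S(f_1,g_8), S(f_2,g_8), S(f_3,g_8), S(g_4,g_8), S(g_5,g_8), S(g_6,g_8), S(g_7,g_8)) all reduce to 0 modulo the current basis, so we have a Gröbner basis.
Inter-reduce: drop elements whose leading term is divisible by another's, tail-reduce, and make monic.
Reduced Gröbner basis: {a - 3c + 2, b² - 2b + c³ + 3c² + 3c - 3, bc - 3b - 3c³ - c² + 3c - 3, c⁴ + 3c³ + 3c² - c + 3}.

Buchberger on the second generating set:
h_1 = abc + 2ab + a + b²c + b + c + 2, LT = abc.
h_2 = -3abc - ab + 3a + c - 3, LT = abc.
h_3 = 3abc + ab - a, LT = abc.

S(h_1,h_2): lcm = abc. S = -3ab + 2a + b²c + b - c + 1.
  reduce S modulo (h_1, h_2, h_3):
  remainder -3ab + 2a + b²c + b - c + 1 ≠ 0; add k_4 = -3ab + 2a + b²c + b - c + 1 to the basis.

S(h_1,h_3): lcm = abc. S = -3ab - a + b²c + b + c + 2.
  reduce S modulo (h_1, h_2, h_3, k_4):
  remainder -3a + 2c + 1 ≠ 0; add k_5 = -3a + 2c + 1 to the basis.

S(h_1,k_4): lcm = abc. S = 2ab + 3ac + a - 2b²c² + b²c - 2bc + b + 2c² - c + 2.
  reduce S modulo (h_1, h_2, h_3, k_4, k_5):
  remainder -2b²c² - 3b²c - 2bc - 3b - 3c² - 3c - 2 ≠ 0; add k_6 = -2b²c² - 3b²c - 2bc - 3b - 3c² - 3c - 2 to the basis.

S(h_1,k_5): lcm = abc. S = 2ab + a + b²c + 3bc² - 2bc + b + c + 2.
  reduce S modulo (h_1, h_2, h_3, k_4, k_5, k_6):
  remainder -3b²c + 3bc² - 2bc - 3b - 2c - 2 ≠ 0; add k_7 = -3b²c + 3bc² - 2bc - 3b - 2c - 2 to the basis.

S(k_4,k_5): lcm = ab. S = -3a + 2b²c + 3bc - 2c + 2.
  reduce S modulo (h_1, h_2, h_3, k_4, k_5, k_6, k_7):
  remainder 2bc² - 3bc - 2b - 3c + 2 ≠ 0; add k_8 = 2bc² - 3bc - 2b - 3c + 2 to the basis.

S(h_1,k_6): lcm = ab²c². S = -3ab²c + 2ab + 2ac² + 2ac - a + b³c² + b²c + bc² + 2bc.
  reduce S modulo (h_1, h_2, h_3, k_4, k_5, k_6, k_7, k_8):
  remainder -2bc - b - c³ + 2c² + c - 1 ≠ 0; add k_9 = -2bc - b - c³ + 2c² + c - 1 to the basis.

S(k_6,k_8): lcm = b²c². S = 3b²c + b² - bc - 3b - 2c² - 2c + 1.
  reduce S modulo (h_1, h_2, h_3, k_4, k_5, k_6, k_7, k_8, k_9):
  remainder b² - 2b + c³ + 3c² + 3c - 3 ≠ 0; add k_10 = b² - 2b + c³ + 3c² + 3c - 3 to the basis.

S(h_1,k_9): lcm = abc. S = -2ab + 3ac³ + ac² - 3ac - 3a + b²c + b + c + 2.
  reduce S modulo (h_1, h_2, h_3, k_4, k_5, k_6, k_7, k_8, k_9, k_10):
  remainder 2c⁴ - c³ - c² - 2c - 1 ≠ 0; add k_11 = 2c⁴ - c³ - c² - 2c - 1 to the basis.

The other S-polynomials (S(h_2,h_3), S(h_2,k_4), S(h_3,k_4), S(h_2,k_5), S(h_3,k_5), S(h_2,k_6), S(h_3,k_6), S(k_4,k_6), S(k_5,k_6), S(h_1,k_7), S(h_2,k_7), S(h_3,k_7), S(k_4,k_7), S(k_5,k_7), S(k_6,k_7), S(h_1,k_8), S(h_2,k_8), S(h_3,k_8), S(k_4,k_8), S(k_5,k_8), S(k_7,k_8), S(h_2,k_9), S(h_3,k_9), S(k_4,k_9), S(k_5,k_9), S(k_6,k_9), S(k_7,k_9), S(k_8,k_9), S(h_1,k_10), S(h_2,k_10), S(h_3,k_10), S(k_4,k_10), S(k_5,k_10), S(k_6,k_10), S(k_7,k_10), S(k_8,k_10), S(k_9,k_10), S(h_1,k_11), S(h_2,k_11), S(h_3,k_11), S(k_4,k_11), S(k_5,k_11), S(k_6,k_11), S(k_7,k_11), S(k_8,k_11), S(k_9,k_11), S(k_10,k_11)) all reduce to 0 modulo the current basis, so we have a Gröbner basis.
Inter-reduce: drop elements whose leading term is divisible by another's, tail-reduce, and make monic.
Reduced Gröbner basis: {a - 3c + 2, b² - 2b + c³ + 3c² + 3c - 3, bc - 3b - 3c³ - c² + 3c - 3, c⁴ + 3c³ + 3c² - c + 3}.

The two bases agree; hence the ideals are identical.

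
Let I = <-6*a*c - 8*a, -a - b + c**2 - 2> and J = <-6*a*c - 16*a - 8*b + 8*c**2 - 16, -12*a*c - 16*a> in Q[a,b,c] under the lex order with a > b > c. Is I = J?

Yes, the ideals are equal.

Since reduced Gröbner bases are canonical representatives of ideals under a given ordering, it suffices to compute and compare them.
Buchberger on the first generating set:
f_1 = -6*a*c - 8*a, LT = a*c.
f_2 = -a - b + c**2 - 2, LT = a.

S(f_1,f_2): lcm = a*c. S = 4/3*a - b*c + c**3 - 2*c.
  leading term a: subtract (-4/3)·f_2 from 4/3*a - b*c + c**3 - 2*c → -b*c - 4/3*b + c**3 + 4/3*c**2 - 2*c - 8/3
  leading term b*c: no divisor's leading term divides it; move -b*c to the remainder.
  leading term b: no divisor's leading term divides it; move -4/3*b to the remainder.
  leading term c**3: no divisor's leading term divides it; move c**3 to the remainder.
  leading term c**2: no divisor's leading term divides it; move 4/3*c**2 to the remainder.
  leading term c: no divisor's leading term divides it; move -2*c to the remainder.
  leading term 1: no divisor's leading term divides it; move -8/3 to the remainder.
  remainder -b*c - 4/3*b + c**3 + 4/3*c**2 - 2*c - 8/3 ≠ 0; add g_3 = -b*c - 4/3*b + c**3 + 4/3*c**2 - 2*c - 8/3 to the basis.

The other S-polynomials (S(f_1,g_3), S(f_2,g_3)) all reduce to 0 modulo the current basis, so we have a Gröbner basis.
Inter-reduce: drop elements whose leading term is divisible by another's, tail-reduce, and make monic.
Reduced Gröbner basis: {a + b - c**2 + 2, b*c + 4/3*b - c**3 - 4/3*c**2 + 2*c + 8/3}.

Buchberger on the second generating set:
h_1 = -6*a*c - 16*a - 8*b + 8*c**2 - 16, LT = a*c.
h_2 = -12*a*c - 16*a, LT = a*c.

S(h_1,h_2): lcm = a*c. S = 4/3*a + 4/3*b - 4/3*c**2 + 8/3.
  leading term a: no divisor's leading term divides it; move 4/3*a to the remainder.
  leading term b: no divisor's leading term divides it; move 4/3*b to the remainder.
  leading term c**2: no divisor's leading term divides it; move -4/3*c**2 to the remainder.
  leading term 1: no divisor's leading term divides it; move 8/3 to the remainder.
  remainder 4/3*a + 4/3*b - 4/3*c**2 + 8/3 ≠ 0; add k_3 = 4/3*a + 4/3*b - 4/3*c**2 + 8/3 to the basis.

S(h_1,k_3): lcm = a*c. S = 8/3*a - b*c + 4/3*b + c**3 - 4/3*c**2 - 2*c + 8/3.
  leading term a: subtract (2)·k_3 from 8/3*a - b*c + 4/3*b + c**3 - 4/3*c**2 - 2*c + 8/3 → -b*c - 4/3*b + c**3 + 4/3*c**2 - 2*c - 8/3
  leading term b*c: no divisor's leading term divides it; move -b*c to the remainder.
  leading term b: no divisor's leading term divides it; move -4/3*b to the remainder.
  leading term c**3: no divisor's leading term divides it; move c**3 to the remainder.
  leading term c**2: no divisor's leading term divides it; move 4/3*c**2 to the remainder.
  leading term c: no divisor's leading term divides it; move -2*c to the remainder.
  leading term 1: no divisor's leading term divides it; move -8/3 to the remainder.
  remainder -b*c - 4/3*b + c**3 + 4/3*c**2 - 2*c - 8/3 ≠ 0; add k_4 = -b*c - 4/3*b + c**3 + 4/3*c**2 - 2*c - 8/3 to the basis.

The other S-polynomials (S(h_2,k_3), S(h_1,k_4), S(h_2,k_4), S(k_3,k_4)) all reduce to 0 modulo the current basis, so we have a Gröbner basis.
Inter-reduce: drop elements whose leading term is divisible by another's, tail-reduce, and make monic.
Reduced Gröbner basis: {a + b - c**2 + 2, b*c + 4/3*b - c**3 - 4/3*c**2 + 2*c + 8/3}.

The two bases agree; hence the ideals are identical.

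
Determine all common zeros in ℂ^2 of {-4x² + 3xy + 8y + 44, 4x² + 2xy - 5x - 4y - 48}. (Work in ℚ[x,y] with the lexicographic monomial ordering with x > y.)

Compute a lex Gröbner basis by Buchberger's algorithm.
f_1 = -4x² + 3xy + 8y + 44, LT = x².
f_2 = 4x² + 2xy - 5x - 4y - 48, LT = x².

S(f_1,f_2): lcm = x². S = -5/4xy + 5/4x - y + 1.
  reduce S modulo (f_1, f_2):
  remainder -5/4xy + 5/4x - y + 1 ≠ 0; add h_3 = -5/4xy + 5/4x - y + 1 to the basis.

S(f_1,h_3): lcm = x²y. S = x² - ¾xy² - ⅘xy + ⅘x - 2y² - 11y.
  reduce S modulo (f_1, f_2, h_3):
  remainder -7/5y² - 224/25y + 259/25 ≠ 0; add h_4 = -7/5y² - 224/25y + 259/25 to the basis.

The other S-polynomials (S(f_2,h_3), S(f_1,h_4), S(f_2,h_4), S(h_3,h_4)) all reduce to 0 modulo the current basis, so we have a Gröbner basis.
Inter-reduce: drop elements whose leading term is divisible by another's, tail-reduce, and make monic.
Reduced Gröbner basis: {x² - ¾x - 7/5y - 58/5, xy - x + ⅘y - ⅘, y² + 32/5y - 37/5}.

A lex Gröbner basis eliminates variables successively. Here y² + 32/5y - 37/5 depends only on y, with roots {-37/5, 1}; lifting each root through the earlier basis elements recovers the full solutions.
  y = -37/5: the earlier basis elements become x² - ¾x - 31/25 = 0; -42/5x - 168/25 = 0, giving x = -4/5 — point (-4/5, -37/5).
  y = 1: the earlier basis element becomes x² - ¾x - 13 = 0, giving x = -13/4, 4 — points (-13/4, 1), (4, 1).
This is the nonlinear analogue of row-reducing a linear system.

{(-4/5, -37/5), (-13/4, 1), (4, 1)}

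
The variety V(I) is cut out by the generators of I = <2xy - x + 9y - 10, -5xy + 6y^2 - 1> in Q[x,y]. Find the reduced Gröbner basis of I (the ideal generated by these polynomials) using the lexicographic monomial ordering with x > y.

f_1 = 2xy - x + 9y - 10, LT = xy.
f_2 = -5xy + 6y^2 - 1, LT = xy.

S(f_1,f_2): lcm = xy. S = -1/2x + 6/5y^2 + 9/2y - 26/5.
  leading term x: no divisor's leading term divides it; move -1/2x to the remainder.
  leading term y^2: no divisor's leading term divides it; move 6/5y^2 to the remainder.
  leading term y: no divisor's leading term divides it; move 9/2y to the remainder.
  leading term 1: no divisor's leading term divides it; move -26/5 to the remainder.
  remainder -1/2x + 6/5y^2 + 9/2y - 26/5 ≠ 0; add g_3 = -1/2x + 6/5y^2 + 9/2y - 26/5 to the basis.

S(f_1,g_3): lcm = xy. S = -1/2x + 12/5y^3 + 9y^2 - 59/10y - 5.
  leading term x: subtract (1)·g_3 from -1/2x + 12/5y^3 + 9y^2 - 59/10y - 5 → 12/5y^3 + 39/5y^2 - 52/5y + 1/5
  leading term y^3: no divisor's leading term divides it; move 12/5y^3 to the remainder.
  leading term y^2: no divisor's leading term divides it; move 39/5y^2 to the remainder.
  leading term y: no divisor's leading term divides it; move -52/5y to the remainder.
  leading term 1: no divisor's leading term divides it; move 1/5 to the remainder.
  remainder 12/5y^3 + 39/5y^2 - 52/5y + 1/5 ≠ 0; add g_4 = 12/5y^3 + 39/5y^2 - 52/5y + 1/5 to the basis.

The other S-polynomials (S(f_2,g_3), S(f_1,g_4), S(f_2,g_4), S(g_3,g_4)) all reduce to 0 modulo the current basis, so we have a Gröbner basis.
Inter-reduce: drop elements whose leading term is divisible by another's, tail-reduce, and make monic.

G = {x - 12/5y^2 - 9y + 52/5, y^3 + 13/4y^2 - 13/3y + 1/12}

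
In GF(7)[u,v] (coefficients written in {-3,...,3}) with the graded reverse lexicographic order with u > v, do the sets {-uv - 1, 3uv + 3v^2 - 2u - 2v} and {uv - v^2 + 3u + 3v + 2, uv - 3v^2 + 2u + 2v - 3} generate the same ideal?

Two ideals are equal iff their reduced Gröbner bases coincide (the reduced basis is unique for a fixed ordering).
Buchberger on the first generating set:
f_1 = -uv - 1, LT = uv.
f_2 = 3uv + 3v^2 - 2u - 2v, LT = uv.

S(f_1,f_2): lcm = uv. S = -v^2 + 3u + 3v + 1.
  leading term v^2: no divisor's leading term divides it; move -v^2 to the remainder.
  leading term u: no divisor's leading term divides it; move 3u to the remainder.
  leading term v: no divisor's leading term divides it; move 3v to the remainder.
  leading term 1: no divisor's leading term divides it; move 1 to the remainder.
  remainder -v^2 + 3u + 3v + 1 ≠ 0; add g_3 = -v^2 + 3u + 3v + 1 to the basis.

S(f_1,g_3): lcm = uv^2. S = 3u^2 + 3uv + u + v.
  leading term u^2: no divisor's leading term divides it; move 3u^2 to the remainder.
  leading term uv: subtract (-3)·f_1 from 3uv + u + v → u + v - 3
  leading term u: no divisor's leading term divides it; move u to the remainder.
  leading term v: no divisor's leading term divides it; move v to the remainder.
  leading term 1: no divisor's leading term divides it; move -3 to the remainder.
  remainder 3u^2 + u + v - 3 ≠ 0; add g_4 = 3u^2 + u + v - 3 to the basis.

S(f_2,g_3): lcm = uv^2. S = v^3 + 3u^2 - 3v^2 + u.
  leading term v^3: subtract (-v)·g_3 from v^3 + 3u^2 - 3v^2 + u → 3u^2 + 3uv + u + v
  leading term u^2: subtract (1)·g_4 from 3u^2 + 3uv + u + v → 3uv + 3
  leading term uv: subtract (-3)·f_1 from 3uv + 3 → 0
  remainder 0.

S(f_1,g_4): lcm = u^2v. S = 2uv + 2v^2 + u + v.
  leading term uv: subtract (-2)·f_1 from 2uv + 2v^2 + u + v → 2v^2 + u + v - 2
  leading term v^2: subtract (-2)·g_3 from 2v^2 + u + v - 2 → 0
  remainder 0.

S(f_2,g_4): lcm = u^2v. S = uv^2 - 3u^2 - uv + 2v^2 + v.
  leading term uv^2: subtract (-v)·f_1 from uv^2 - 3u^2 - uv + 2v^2 + v → -3u^2 - uv + 2v^2
  leading term u^2: subtract (-1)·g_4 from -3u^2 - uv + 2v^2 → -uv + 2v^2 + u + v - 3
  leading term uv: subtract (1)·f_1 from -uv + 2v^2 + u + v - 3 → 2v^2 + u + v - 2
  leading term v^2: subtract (-2)·g_3 from 2v^2 + u + v - 2 → 0
  remainder 0.

S(g_3,g_4): leading monomials are coprime, so the S-polynomial reduces to 0 (Buchberger's first criterion).
Every S-polynomial of the final basis reduces to 0, so we have a Gröbner basis.
Inter-reduce: drop elements whose leading term is divisible by another's, tail-reduce, and make monic.
Reduced Gröbner basis: {u^2 - 2u - 2v - 1, uv + 1, v^2 - 3u - 3v - 1}.

Buchberger on the second generating set:
h_1 = uv - v^2 + 3u + 3v + 2, LT = uv.
h_2 = uv - 3v^2 + 2u + 2v - 3, LT = uv.

S(h_1,h_2): lcm = uv. S = 2v^2 + u + v - 2.
  leading term v^2: no divisor's leading term divides it; move 2v^2 to the remainder.
  leading term u: no divisor's leading term divides it; move u to the remainder.
  leading term v: no divisor's leading term divides it; move v to the remainder.
  leading term 1: no divisor's leading term divides it; move -2 to the remainder.
  remainder 2v^2 + u + v - 2 ≠ 0; add k_3 = 2v^2 + u + v - 2 to the basis.

S(h_1,k_3): lcm = uv^2. S = -v^3 + 3u^2 - uv + 3v^2 + u + 2v.
  leading term v^3: subtract (3v)·k_3 from -v^3 + 3u^2 - uv + 3v^2 + u + 2v → 3u^2 + 3uv + u + v
  leading term u^2: no divisor's leading term divides it; move 3u^2 to the remainder.
  leading term uv: subtract (3)·h_1 from 3uv + u + v → 3v^2 - u - v + 1
  leading term v^2: subtract (-2)·k_3 from 3v^2 - u - v + 1 → u + v - 3
  leading term u: no divisor's leading term divides it; move u to the remainder.
  leading term v: no divisor's leading term divides it; move v to the remainder.
  leading term 1: no divisor's leading term divides it; move -3 to the remainder.
  remainder 3u^2 + u + v - 3 ≠ 0; add k_4 = 3u^2 + u + v - 3 to the basis.

S(h_2,k_3): lcm = uv^2. S = -3v^3 + 3u^2 - 2uv + 2v^2 + u - 3v.
  leading term v^3: subtract (2v)·k_3 from -3v^3 + 3u^2 - 2uv + 2v^2 + u - 3v → 3u^2 + 3uv + u + v
  leading term u^2: subtract (1)·k_4 from 3u^2 + 3uv + u + v → 3uv + 3
  leading term uv: subtract (3)·h_1 from 3uv + 3 → 3v^2 - 2u - 2v - 3
  leading term v^2: subtract (-2)·k_3 from 3v^2 - 2u - 2v - 3 → 0
  remainder 0.

S(h_1,k_4): lcm = u^2v. S = -uv^2 + 3u^2 - 2uv + 2v^2 + 2u + v.
  leading term uv^2: subtract (-v)·h_1 from -uv^2 + 3u^2 - 2uv + 2v^2 + 2u + v → -v^3 + 3u^2 + uv - 2v^2 + 2u + 3v
  leading term v^3: subtract (3v)·k_3 from -v^3 + 3u^2 + uv - 2v^2 + 2u + 3v → 3u^2 - 2uv + 2v^2 + 2u + 2v
  leading term u^2: subtract (1)·k_4 from 3u^2 - 2uv + 2v^2 + 2u + 2v → -2uv + 2v^2 + u + v + 3
  leading term uv: subtract (-2)·h_1 from -2uv + 2v^2 + u + v + 3 → 0
  remainder 0.

S(h_2,k_4): lcm = u^2v. S = -3uv^2 + 2u^2 - 3uv + 2v^2 - 3u + v.
  leading term uv^2: subtract (-3v)·h_1 from -3uv^2 + 2u^2 - 3uv + 2v^2 - 3u + v → -3v^3 + 2u^2 - uv - 3v^2 - 3u
  leading term v^3: subtract (2v)·k_3 from -3v^3 + 2u^2 - uv - 3v^2 - 3u → 2u^2 - 3uv + 2v^2 - 3u - 3v
  leading term u^2: subtract (3)·k_4 from 2u^2 - 3uv + 2v^2 - 3u - 3v → -3uv + 2v^2 + u + v + 2
  leading term uv: subtract (-3)·h_1 from -3uv + 2v^2 + u + v + 2 → -v^2 + 3u + 3v + 1
  leading term v^2: subtract (3)·k_3 from -v^2 + 3u + 3v + 1 → 0
  remainder 0.

S(k_3,k_4): leading monomials are coprime, so the S-polynomial reduces to 0 (Buchberger's first criterion).
Every S-polynomial of the final basis reduces to 0, so we have a Gröbner basis.
Inter-reduce: drop elements whose leading term is divisible by another's, tail-reduce, and make monic.
Reduced Gröbner basis: {u^2 - 2u - 2v - 1, uv + 1, v^2 - 3u - 3v - 1}.

Same reduced basis, so the two generating sets span the same ideal.

Yes, the ideals are equal.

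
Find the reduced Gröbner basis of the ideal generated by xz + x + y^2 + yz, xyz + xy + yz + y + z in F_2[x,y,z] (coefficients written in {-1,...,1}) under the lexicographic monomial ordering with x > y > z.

f_1 = xz + x + y^2 + yz, LT = xz.
f_2 = xyz + xy + yz + y + z, LT = xyz.

S(f_1,f_2): lcm = xyz. S = y^3 + y^2z + yz + y + z.
  leading term y^3: no divisor's leading term divides it; move y^3 to the remainder.
  leading term y^2z: no divisor's leading term divides it; move y^2z to the remainder.
  leading term yz: no divisor's leading term divides it; move yz to the remainder.
  leading term y: no divisor's leading term divides it; move y to the remainder.
  leading term z: no divisor's leading term divides it; move z to the remainder.
  remainder y^3 + y^2z + yz + y + z ≠ 0; add g_3 = y^3 + y^2z + yz + y + z to the basis.

The other S-polynomials (S(f_1,g_3), S(f_2,g_3)) all reduce to 0 modulo the current basis, so we have a Gröbner basis.
Inter-reduce: drop elements whose leading term is divisible by another's, tail-reduce, and make monic.

G = {xz + x + y^2 + yz, y^3 + y^2z + yz + y + z}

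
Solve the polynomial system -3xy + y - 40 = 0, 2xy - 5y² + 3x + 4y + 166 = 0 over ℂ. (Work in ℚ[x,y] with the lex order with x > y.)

{(3, -5), (-439/18 - 5*sqrt(6481)/18, 89/30 - sqrt(6481)/30), (-439/18 + 5*sqrt(6481)/18, sqrt(6481)/30 + 89/30)}

Compute a lex Gröbner basis by Buchberger's algorithm.
f_1 = -3xy + y - 40, LT = xy.
f_2 = 2xy + 3x - 5y² + 4y + 166, LT = xy.

S(f_1,f_2): lcm = xy. S = -3/2x + 5/2y² - 7/3y - 209/3.
  leading term x: no divisor's leading term divides it; move -3/2x to the remainder.
  leading term y²: no divisor's leading term divides it; move 5/2y² to the remainder.
  leading term y: no divisor's leading term divides it; move -7/3y to the remainder.
  leading term 1: no divisor's leading term divides it; move -209/3 to the remainder.
  remainder -3/2x + 5/2y² - 7/3y - 209/3 ≠ 0; add h_3 = -3/2x + 5/2y² - 7/3y - 209/3 to the basis.

S(f_1,h_3): lcm = xy. S = 5/3y³ - 14/9y² - 421/9y + 40/3.
  leading term y³: no divisor's leading term divides it; move 5/3y³ to the remainder.
  leading term y²: no divisor's leading term divides it; move -14/9y² to the remainder.
  leading term y: no divisor's leading term divides it; move -421/9y to the remainder.
  leading term 1: no divisor's leading term divides it; move 40/3 to the remainder.
  remainder 5/3y³ - 14/9y² - 421/9y + 40/3 ≠ 0; add h_4 = 5/3y³ - 14/9y² - 421/9y + 40/3 to the basis.

S(f_2,h_3): lcm = xy. S = 3/2x + 5/3y³ - 73/18y² - 400/9y + 83.
  leading term x: subtract (-1)·h_3 from 3/2x + 5/3y³ - 73/18y² - 400/9y + 83 → 5/3y³ - 14/9y² - 421/9y + 40/3
  leading term y³: subtract (1)·h_4 from 5/3y³ - 14/9y² - 421/9y + 40/3 → 0
  remainder 0.

S(f_1,h_4): lcm = xy³. S = 14/15xy² + 421/15xy - 8x - ⅓y³ + 40/3y².
  leading term xy²: subtract (-14/45y)·f_1 from 14/15xy² + 421/15xy - 8x - ⅓y³ + 40/3y² → 421/15xy - 8x - ⅓y³ + 614/45y² - 112/9y
  leading term xy: subtract (-421/45)·f_1 from 421/15xy - 8x - ⅓y³ + 614/45y² - 112/9y → -8x - ⅓y³ + 614/45y² - 139/45y - 3368/9
  leading term x: subtract (16/3)·h_3 from -8x - ⅓y³ + 614/45y² - 139/45y - 3368/9 → -⅓y³ + 14/45y² + 421/45y - 8/3
  leading term y³: subtract (-⅕)·h_4 from -⅓y³ + 14/45y² + 421/45y - 8/3 → 0
  remainder 0.

S(f_2,h_4): lcm = xy³. S = 73/30xy² + 421/15xy - 8x - 5/2y⁴ + 2y³ + 83y².
  leading term xy²: subtract (-73/90y)·f_1 from 73/30xy² + 421/15xy - 8x - 5/2y⁴ + 2y³ + 83y² → 421/15xy - 8x - 5/2y⁴ + 2y³ + 7543/90y² - 292/9y
  leading term xy: subtract (-421/45)·f_1 from 421/15xy - 8x - 5/2y⁴ + 2y³ + 7543/90y² - 292/9y → -8x - 5/2y⁴ + 2y³ + 7543/90y² - 1039/45y - 3368/9
  leading term x: subtract (16/3)·h_3 from -8x - 5/2y⁴ + 2y³ + 7543/90y² - 1039/45y - 3368/9 → -5/2y⁴ + 2y³ + 6343/90y² - 479/45y - 8/3
  leading term y⁴: subtract (-3/2y)·h_4 from -5/2y⁴ + 2y³ + 6343/90y² - 479/45y - 8/3 → -⅓y³ + 14/45y² + 421/45y - 8/3
  leading term y³: subtract (-⅕)·h_4 from -⅓y³ + 14/45y² + 421/45y - 8/3 → 0
  remainder 0.

S(h_3,h_4): leading monomials are coprime, so the S-polynomial reduces to 0 (Buchberger's first criterion).
Every S-polynomial of the final basis reduces to 0, so we have a Gröbner basis.
Inter-reduce: drop elements whose leading term is divisible by another's, tail-reduce, and make monic.
Reduced Gröbner basis: {x - 5/3y² + 14/9y + 418/9, y³ - 14/15y² - 421/15y + 8}.

Since the basis is lex-ordered, y³ - 14/15y² - 421/15y + 8 is univariate in y. Its roots are {-5, 89/30 - sqrt(6481)/30, sqrt(6481)/30 + 89/30}. Back-substituting each root into the other basis elements fixes the other coordinates.
  y = -5: the earlier basis element becomes x - 3 = 0, giving x = 3 — point (3, -5).
  y = 89/30 - sqrt(6481)/30: the earlier basis element becomes x + 5*sqrt(6481)/18 + 439/18 = 0, giving x = -439/18 - 5*sqrt(6481)/18 — point (-439/18 - 5*sqrt(6481)/18, 89/30 - sqrt(6481)/30).
  y = sqrt(6481)/30 + 89/30: the earlier basis element becomes x - 5*sqrt(6481)/18 + 439/18 = 0, giving x = -439/18 + 5*sqrt(6481)/18 — point (-439/18 + 5*sqrt(6481)/18, sqrt(6481)/30 + 89/30).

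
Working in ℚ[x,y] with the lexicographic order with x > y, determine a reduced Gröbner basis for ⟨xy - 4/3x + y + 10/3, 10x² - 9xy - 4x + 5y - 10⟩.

f_1 = xy - 4/3x + y + 10/3, LT = xy.
f_2 = 10x² - 9xy - 4x + 5y - 10, LT = x².

S(f_1,f_2): lcm = x²y. S = -4/3x² + 9/10xy² + 7/5xy + 10/3x - ½y² + y.
  leading term x²: subtract (-2/15)·f_2 from -4/3x² + 9/10xy² + 7/5xy + 10/3x - ½y² + y → 9/10xy² + ⅕xy + 14/5x - ½y² + 5/3y - 4/3
  leading term xy²: subtract (9/10y)·f_1 from 9/10xy² + ⅕xy + 14/5x - ½y² + 5/3y - 4/3 → 7/5xy + 14/5x - 7/5y² - 4/3y - 4/3
  leading term xy: subtract (7/5)·f_1 from 7/5xy + 14/5x - 7/5y² - 4/3y - 4/3 → 14/3x - 7/5y² - 41/15y - 6
  leading term x: no divisor's leading term divides it; move 14/3x to the remainder.
  leading term y²: no divisor's leading term divides it; move -7/5y² to the remainder.
  leading term y: no divisor's leading term divides it; move -41/15y to the remainder.
  leading term 1: no divisor's leading term divides it; move -6 to the remainder.
  remainder 14/3x - 7/5y² - 41/15y - 6 ≠ 0; add g_3 = 14/3x - 7/5y² - 41/15y - 6 to the basis.

S(f_1,g_3): lcm = xy. S = -4/3x + 3/10y³ + 41/70y² + 16/7y + 10/3.
  leading term x: subtract (-2/7)·g_3 from -4/3x + 3/10y³ + 41/70y² + 16/7y + 10/3 → 3/10y³ + 13/70y² + 158/105y + 34/21
  leading term y³: no divisor's leading term divides it; move 3/10y³ to the remainder.
  leading term y²: no divisor's leading term divides it; move 13/70y² to the remainder.
  leading term y: no divisor's leading term divides it; move 158/105y to the remainder.
  leading term 1: no divisor's leading term divides it; move 34/21 to the remainder.
  remainder 3/10y³ + 13/70y² + 158/105y + 34/21 ≠ 0; add g_4 = 3/10y³ + 13/70y² + 158/105y + 34/21 to the basis.

The other S-polynomials (S(f_2,g_3), S(f_1,g_4), S(f_2,g_4), S(g_3,g_4)) all reduce to 0 modulo the current basis, so we have a Gröbner basis.
Inter-reduce: drop elements whose leading term is divisible by another's, tail-reduce, and make monic.

G = {x - 3/10y² - 41/70y - 9/7, y³ + 13/21y² + 316/63y + 340/63}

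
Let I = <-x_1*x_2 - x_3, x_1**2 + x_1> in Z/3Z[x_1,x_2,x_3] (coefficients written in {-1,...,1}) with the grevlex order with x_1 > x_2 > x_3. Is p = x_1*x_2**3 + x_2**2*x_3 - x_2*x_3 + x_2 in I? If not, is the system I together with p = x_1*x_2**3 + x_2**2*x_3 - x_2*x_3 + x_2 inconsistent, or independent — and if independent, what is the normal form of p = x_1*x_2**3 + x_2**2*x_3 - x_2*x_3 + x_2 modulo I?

First compute the reduced Gröbner basis of I by Buchberger's algorithm.
f_1 = -x_1*x_2 - x_3, LT = x_1*x_2.
f_2 = x_1**2 + x_1, LT = x_1**2.

S(f_1,f_2): lcm = x_1**2*x_2. S = -x_1*x_2 + x_1*x_3.
  leading term x_1*x_2: subtract (1)·f_1 from -x_1*x_2 + x_1*x_3 → x_1*x_3 + x_3
  leading term x_1*x_3: no divisor's leading term divides it; move x_1*x_3 to the remainder.
  leading term x_3: no divisor's leading term divides it; move x_3 to the remainder.
  remainder x_1*x_3 + x_3 ≠ 0; add h_3 = x_1*x_3 + x_3 to the basis.

S(f_1,h_3): lcm = x_1*x_2*x_3. S = -x_2*x_3 + x_3**2.
  leading term x_2*x_3: no divisor's leading term divides it; move -x_2*x_3 to the remainder.
  leading term x_3**2: no divisor's leading term divides it; move x_3**2 to the remainder.
  remainder -x_2*x_3 + x_3**2 ≠ 0; add h_4 = -x_2*x_3 + x_3**2 to the basis.

The other S-polynomials (S(f_2,h_3), S(f_1,h_4), S(f_2,h_4), S(h_3,h_4)) all reduce to 0 modulo the current basis, so we have a Gröbner basis.
Inter-reduce: drop elements whose leading term is divisible by another's, tail-reduce, and make monic.
Reduced Gröbner basis: {x_1**2 + x_1, x_1*x_2 + x_3, x_1*x_3 + x_3, x_2*x_3 - x_3**2}.
Label its elements g_1 = x_1**2 + x_1, g_2 = x_1*x_2 + x_3, g_3 = x_1*x_3 + x_3, g_4 = x_2*x_3 - x_3**2.

Reduce p = x_1*x_2**3 + x_2**2*x_3 - x_2*x_3 + x_2 modulo G:
  leading term x_1*x_2**3: subtract (x_2**2)·g_2 from x_1*x_2**3 + x_2**2*x_3 - x_2*x_3 + x_2 → -x_2*x_3 + x_2
  leading term x_2*x_3: subtract (-1)·g_4 from -x_2*x_3 + x_2 → -x_3**2 + x_2
  leading term x_3**2: no divisor's leading term divides it; move -x_3**2 to the remainder.
  leading term x_2: no divisor's leading term divides it; move x_2 to the remainder.
  normal form = -x_3**2 + x_2.
The normal form is nonzero, so p ∉ I. Since p minus its normal form lies in I, I + (p) = I + (r) where r = -x_3**2 + x_2; decide whether this ideal is the whole ring.
Run Buchberger on G together with r (pairs among the g_i already reduce to 0 since G is a Gröbner basis):
g_1 = x_1**2 + x_1, LT = x_1**2.
g_2 = x_1*x_2 + x_3, LT = x_1*x_2.
g_3 = x_1*x_3 + x_3, LT = x_1*x_3.
g_4 = x_2*x_3 - x_3**2, LT = x_2*x_3.
r = -x_3**2 + x_2, LT = x_3**2.

S(g_3,r): lcm = x_1*x_3**2. S = x_1*x_2 + x_3**2.
  leading term x_1*x_2: subtract (1)·g_2 from x_1*x_2 + x_3**2 → x_3**2 - x_3
  leading term x_3**2: subtract (-1)·r from x_3**2 - x_3 → x_2 - x_3
  leading term x_2: no divisor's leading term divides it; move x_2 to the remainder.
  leading term x_3: no divisor's leading term divides it; move -x_3 to the remainder.
  remainder x_2 - x_3 ≠ 0; add m_6 = x_2 - x_3 to the basis.

The other S-polynomials (S(g_1,g_2), S(g_1,g_3), S(g_1,g_4), S(g_1,r), S(g_2,g_3), S(g_2,g_4), S(g_2,r), S(g_3,g_4), S(g_4,r), S(g_1,m_6), S(g_2,m_6), S(g_3,m_6), S(g_4,m_6), S(r,m_6)) all reduce to 0 modulo the current basis, so we have a Gröbner basis.
Inter-reduce: drop elements whose leading term is divisible by another's, tail-reduce, and make monic.
Reduced Gröbner basis: {x_1**2 + x_1, x_1*x_3 + x_3, x_3**2 - x_3, x_2 - x_3}.
The reduced Gröbner basis of I + (p) is {x_1**2 + x_1, x_1*x_3 + x_3, x_3**2 - x_3, x_2 - x_3} ≠ {1}, a proper ideal, so the enlarged system stays consistent: p is independent of I, with normal form -x_3**2 + x_2.

x_1*x_2**3 + x_2**2*x_3 - x_2*x_3 + x_2 is independent of I; its normal form modulo I is -x_3**2 + x_2.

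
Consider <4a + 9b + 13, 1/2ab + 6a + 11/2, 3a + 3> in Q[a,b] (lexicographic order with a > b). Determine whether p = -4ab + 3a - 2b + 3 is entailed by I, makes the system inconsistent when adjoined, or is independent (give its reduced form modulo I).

First compute the reduced Gröbner basis of I by Buchberger's algorithm.
f_1 = 4a + 9b + 13, LT = a.
f_2 = 1/2ab + 6a + 11/2, LT = ab.
f_3 = 3a + 3, LT = a.

S(f_1,f_2): lcm = ab. S = -12a + 9/4b^2 + 13/4b - 11.
  leading term a: subtract (-3)·f_1 from -12a + 9/4b^2 + 13/4b - 11 → 9/4b^2 + 121/4b + 28
  leading term b^2: no divisor's leading term divides it; move 9/4b^2 to the remainder.
  leading term b: no divisor's leading term divides it; move 121/4b to the remainder.
  leading term 1: no divisor's leading term divides it; move 28 to the remainder.
  remainder 9/4b^2 + 121/4b + 28 ≠ 0; add h_4 = 9/4b^2 + 121/4b + 28 to the basis.

S(f_1,f_3): lcm = a. S = 9/4b + 9/4.
  leading term b: no divisor's leading term divides it; move 9/4b to the remainder.
  leading term 1: no divisor's leading term divides it; move 9/4 to the remainder.
  remainder 9/4b + 9/4 ≠ 0; add h_5 = 9/4b + 9/4 to the basis.

The other S-polynomials (S(f_2,f_3), S(f_1,h_4), S(f_2,h_4), S(f_3,h_4), S(f_1,h_5), S(f_2,h_5), S(f_3,h_5), S(h_4,h_5)) all reduce to 0 modulo the current basis, so we have a Gröbner basis.
Inter-reduce: drop elements whose leading term is divisible by another's, tail-reduce, and make monic.
Reduced Gröbner basis: {a + 1, b + 1}.
Label its elements g_1 = a + 1, g_2 = b + 1.

Reduce p = -4ab + 3a - 2b + 3 modulo G:
  leading term ab: subtract (-4b)·g_1 from -4ab + 3a - 2b + 3 → 3a + 2b + 3
  leading term a: subtract (3)·g_1 from 3a + 2b + 3 → 2b
  leading term b: subtract (2)·g_2 from 2b → -2
  leading term 1: no divisor's leading term divides it; move -2 to the remainder.
  normal form = -2.
The normal form is nonzero, so p ∉ I. Since p minus its normal form lies in I, I + (p) = I + (r) where r = -2; decide whether this ideal is the whole ring.
Here r = -2 is a nonzero constant, hence a unit: 1 ∈ I + (p), the Gröbner basis of I + (p) is {1}, and the enlarged system has no common solution — adjoining p is inconsistent.

Ideal membership is decidable via reduction modulo a Gröbner basis.

Adjoining -4ab + 3a - 2b + 3 makes the ideal the whole ring: the system is inconsistent.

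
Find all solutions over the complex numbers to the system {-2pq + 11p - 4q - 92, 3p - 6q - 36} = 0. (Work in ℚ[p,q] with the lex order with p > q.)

{(4, -4), (17, 5/2)}

Compute a lex Gröbner basis by Buchberger's algorithm.
f_1 = -2pq + 11p - 4q - 92, LT = pq.
f_2 = 3p - 6q - 36, LT = p.

S(f_1,f_2): lcm = pq. S = -11/2p + 2q² + 14q + 46.
  leading term p: subtract (-11/6)·f_2 from -11/2p + 2q² + 14q + 46 → 2q² + 3q - 20
  leading term q²: no divisor's leading term divides it; move 2q² to the remainder.
  leading term q: no divisor's leading term divides it; move 3q to the remainder.
  leading term 1: no divisor's leading term divides it; move -20 to the remainder.
  remainder 2q² + 3q - 20 ≠ 0; add h_3 = 2q² + 3q - 20 to the basis.

The other S-polynomials (S(f_1,h_3), S(f_2,h_3)) all reduce to 0 modulo the current basis, so we have a Gröbner basis.
Inter-reduce: drop elements whose leading term is divisible by another's, tail-reduce, and make monic.
Reduced Gröbner basis: {p - 2q - 12, q² + 3/2q - 10}.

Since the basis is lex-ordered, q² + 3/2q - 10 is univariate in q. Its roots are {-4, 5/2}. Back-substituting each root into the other basis elements fixes the other coordinates.
  q = -4: the earlier basis element becomes p - 4 = 0, giving p = 4 — point (4, -4).
  q = 5/2: the earlier basis element becomes p - 17 = 0, giving p = 17 — point (17, 5/2).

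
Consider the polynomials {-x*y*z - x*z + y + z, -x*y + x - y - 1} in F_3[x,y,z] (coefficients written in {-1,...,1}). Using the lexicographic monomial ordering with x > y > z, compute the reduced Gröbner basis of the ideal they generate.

G = {x*y - x + y + 1, x*z + y*z + y - z, y**2*z + y**2 - y}

f_1 = -x*y*z - x*z + y + z, LT = x*y*z.
f_2 = -x*y + x - y - 1, LT = x*y.

S(f_1,f_2): lcm = x*y*z. S = -x*z - y*z - y + z.
  leading term x*z: no divisor's leading term divides it; move -x*z to the remainder.
  leading term y*z: no divisor's leading term divides it; move -y*z to the remainder.
  leading term y: no divisor's leading term divides it; move -y to the remainder.
  leading term z: no divisor's leading term divides it; move z to the remainder.
  remainder -x*z - y*z - y + z ≠ 0; add g_3 = -x*z - y*z - y + z to the basis.

S(f_1,g_3): lcm = x*y*z. S = x*z - y**2*z - y**2 + y*z - y - z.
  leading term x*z: subtract (-1)·g_3 from x*z - y**2*z - y**2 + y*z - y - z → -y**2*z - y**2 + y
  leading term y**2*z: no divisor's leading term divides it; move -y**2*z to the remainder.
  leading term y**2: no divisor's leading term divides it; move -y**2 to the remainder.
  leading term y: no divisor's leading term divides it; move y to the remainder.
  remainder -y**2*z - y**2 + y ≠ 0; add g_4 = -y**2*z - y**2 + y to the basis.

The other S-polynomials (S(f_2,g_3), S(f_1,g_4), S(f_2,g_4), S(g_3,g_4)) all reduce to 0 modulo the current basis, so we have a Gröbner basis.
Inter-reduce: drop elements whose leading term is divisible by another's, tail-reduce, and make monic.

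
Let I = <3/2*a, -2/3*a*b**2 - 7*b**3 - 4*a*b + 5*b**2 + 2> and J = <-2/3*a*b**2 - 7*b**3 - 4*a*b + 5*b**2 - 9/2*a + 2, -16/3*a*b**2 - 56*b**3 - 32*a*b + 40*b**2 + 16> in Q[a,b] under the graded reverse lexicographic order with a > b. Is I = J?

Yes, the ideals are equal.

Since reduced Gröbner bases are canonical representatives of ideals under a given ordering, it suffices to compute and compare them.
Buchberger on the first generating set:
f_1 = 3/2*a, LT = a.
f_2 = -2/3*a*b**2 - 7*b**3 - 4*a*b + 5*b**2 + 2, LT = a*b**2.

S(f_1,f_2): lcm = a*b**2. S = -21/2*b**3 - 6*a*b + 15/2*b**2 + 3.
  leading term b**3: no divisor's leading term divides it; move -21/2*b**3 to the remainder.
  leading term a*b: subtract (-4*b)·f_1 from -6*a*b + 15/2*b**2 + 3 → 15/2*b**2 + 3
  leading term b**2: no divisor's leading term divides it; move 15/2*b**2 to the remainder.
  leading term 1: no divisor's leading term divides it; move 3 to the remainder.
  remainder -21/2*b**3 + 15/2*b**2 + 3 ≠ 0; add g_3 = -21/2*b**3 + 15/2*b**2 + 3 to the basis.

The other S-polynomials (S(f_1,g_3), S(f_2,g_3)) all reduce to 0 modulo the current basis, so we have a Gröbner basis.
Inter-reduce: drop elements whose leading term is divisible by another's, tail-reduce, and make monic.
Reduced Gröbner basis: {b**3 - 5/7*b**2 - 2/7, a}.

Buchberger on the second generating set:
h_1 = -2/3*a*b**2 - 7*b**3 - 4*a*b + 5*b**2 - 9/2*a + 2, LT = a*b**2.
h_2 = -16/3*a*b**2 - 56*b**3 - 32*a*b + 40*b**2 + 16, LT = a*b**2.

S(h_1,h_2): lcm = a*b**2. S = 27/4*a.
  leading term a: no divisor's leading term divides it; move 27/4*a to the remainder.
  remainder 27/4*a ≠ 0; add k_3 = 27/4*a to the basis.

S(h_1,k_3): lcm = a*b**2. S = 21/2*b**3 + 6*a*b - 15/2*b**2 + 27/4*a - 3.
  leading term b**3: no divisor's leading term divides it; move 21/2*b**3 to the remainder.
  leading term a*b: subtract (8/9*b)·k_3 from 6*a*b - 15/2*b**2 + 27/4*a - 3 → -15/2*b**2 + 27/4*a - 3
  leading term b**2: no divisor's leading term divides it; move -15/2*b**2 to the remainder.
  leading term a: subtract (1)·k_3 from 27/4*a - 3 → -3
  leading term 1: no divisor's leading term divides it; move -3 to the remainder.
  remainder 21/2*b**3 - 15/2*b**2 - 3 ≠ 0; add k_4 = 21/2*b**3 - 15/2*b**2 - 3 to the basis.

The other S-polynomials (S(h_2,k_3), S(h_1,k_4), S(h_2,k_4), S(k_3,k_4)) all reduce to 0 modulo the current basis, so we have a Gröbner basis.
Inter-reduce: drop elements whose leading term is divisible by another's, tail-reduce, and make monic.
Reduced Gröbner basis: {b**3 - 5/7*b**2 - 2/7, a}.

The two bases agree; hence the ideals are identical.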